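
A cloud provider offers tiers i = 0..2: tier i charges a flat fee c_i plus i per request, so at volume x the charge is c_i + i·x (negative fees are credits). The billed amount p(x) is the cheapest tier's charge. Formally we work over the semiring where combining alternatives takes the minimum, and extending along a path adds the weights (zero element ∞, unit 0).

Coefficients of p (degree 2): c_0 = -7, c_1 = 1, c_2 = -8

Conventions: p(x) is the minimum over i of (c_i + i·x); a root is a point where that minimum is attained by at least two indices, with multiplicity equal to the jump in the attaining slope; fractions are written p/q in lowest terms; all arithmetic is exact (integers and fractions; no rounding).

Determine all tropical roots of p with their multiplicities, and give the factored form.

hull edge (i=0, c=-7) to (i=2, c=-8): slope -1/2, span 2
Factored form: p(x) = -8 ⊗ (x ⊕ 1/2) ⊗ (x ⊕ 1/2)
Answer: roots = 1/2 (mult 2)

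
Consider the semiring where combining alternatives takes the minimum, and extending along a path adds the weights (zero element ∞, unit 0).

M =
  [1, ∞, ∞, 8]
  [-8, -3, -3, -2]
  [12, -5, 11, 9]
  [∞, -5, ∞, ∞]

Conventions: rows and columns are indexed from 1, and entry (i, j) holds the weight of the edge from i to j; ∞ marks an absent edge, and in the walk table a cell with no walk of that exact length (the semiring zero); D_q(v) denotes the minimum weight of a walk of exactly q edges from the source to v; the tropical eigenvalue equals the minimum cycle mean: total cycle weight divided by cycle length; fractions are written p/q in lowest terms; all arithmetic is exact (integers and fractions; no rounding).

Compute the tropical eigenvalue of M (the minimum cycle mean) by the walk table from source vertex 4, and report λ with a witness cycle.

q=0: [∞, ∞, ∞, 0]
q=1: [∞, -5, ∞, ∞]
q=2: [-13, -8, -8, -7]
q=3: [-16, -13, -11, -10]
q=4: [-21, -16, -16, -15]
Optimal cycle mean attained by: cycle 2->3->2, total (-3) + (-5), length 2.
Answer: λ = -4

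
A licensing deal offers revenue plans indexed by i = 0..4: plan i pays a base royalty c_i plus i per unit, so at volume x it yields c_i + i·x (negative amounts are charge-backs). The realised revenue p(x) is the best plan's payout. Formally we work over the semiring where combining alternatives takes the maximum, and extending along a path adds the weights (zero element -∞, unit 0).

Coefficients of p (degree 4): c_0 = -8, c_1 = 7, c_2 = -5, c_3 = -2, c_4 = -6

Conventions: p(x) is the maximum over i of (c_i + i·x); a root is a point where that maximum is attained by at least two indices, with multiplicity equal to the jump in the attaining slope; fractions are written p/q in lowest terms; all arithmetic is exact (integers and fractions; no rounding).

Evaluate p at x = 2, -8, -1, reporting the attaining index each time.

p(2) = max(-8+0·2=-8, 7+1·2=9, -5+2·2=-1, -2+3·2=4, -6+4·2=2) = 9 (attained by i=1)
p(-8) = max(-8+0·(-8)=-8, 7+1·(-8)=-1, -5+2·(-8)=-21, -2+3·(-8)=-26, -6+4·(-8)=-38) = -1 (attained by i=1)
p(-1) = max(-8+0·(-1)=-8, 7+1·(-1)=6, -5+2·(-1)=-7, -2+3·(-1)=-5, -6+4·(-1)=-10) = 6 (attained by i=1)
Answer: p(2) = 9; p(-8) = -1; p(-1) = 6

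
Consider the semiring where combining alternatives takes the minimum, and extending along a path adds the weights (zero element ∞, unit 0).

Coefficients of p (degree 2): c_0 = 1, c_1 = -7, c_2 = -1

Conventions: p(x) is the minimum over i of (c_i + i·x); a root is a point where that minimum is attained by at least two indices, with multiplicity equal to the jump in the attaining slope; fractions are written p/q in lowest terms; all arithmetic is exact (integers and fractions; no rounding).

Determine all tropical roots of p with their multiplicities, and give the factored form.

hull edge (i=0, c=1) to (i=1, c=-7): slope -8, span 1
hull edge (i=1, c=-7) to (i=2, c=-1): slope 6, span 1
Factored form: p(x) = -1 ⊗ (x ⊕ (-6)) ⊗ (x ⊕ 8)
Answer: roots = -6 (mult 1), 8 (mult 1)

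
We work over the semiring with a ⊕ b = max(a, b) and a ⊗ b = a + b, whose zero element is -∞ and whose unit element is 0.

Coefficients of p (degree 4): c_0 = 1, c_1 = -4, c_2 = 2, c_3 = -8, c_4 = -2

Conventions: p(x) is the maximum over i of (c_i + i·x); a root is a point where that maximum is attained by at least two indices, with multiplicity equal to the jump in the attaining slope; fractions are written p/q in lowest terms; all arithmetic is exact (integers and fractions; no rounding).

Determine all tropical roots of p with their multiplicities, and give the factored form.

hull edge (i=0, c=1) to (i=2, c=2): slope 1/2, span 2
hull edge (i=2, c=2) to (i=4, c=-2): slope -2, span 2
Factored form: p(x) = -2 ⊗ (x ⊕ (-1/2)) ⊗ (x ⊕ (-1/2)) ⊗ (x ⊕ 2) ⊗ (x ⊕ 2)
Answer: roots = -1/2 (mult 2), 2 (mult 2)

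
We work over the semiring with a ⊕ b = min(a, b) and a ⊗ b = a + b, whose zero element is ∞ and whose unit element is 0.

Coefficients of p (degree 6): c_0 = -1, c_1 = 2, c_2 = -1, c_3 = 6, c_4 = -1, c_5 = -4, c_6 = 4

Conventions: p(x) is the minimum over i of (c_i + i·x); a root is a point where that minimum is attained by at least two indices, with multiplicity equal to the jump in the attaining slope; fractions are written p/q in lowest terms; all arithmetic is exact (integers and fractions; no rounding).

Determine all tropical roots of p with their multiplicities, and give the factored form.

hull edge (i=0, c=-1) to (i=5, c=-4): slope -3/5, span 5
hull edge (i=5, c=-4) to (i=6, c=4): slope 8, span 1
Factored form: p(x) = 4 ⊗ (x ⊕ (-8)) ⊗ (x ⊕ 3/5) ⊗ (x ⊕ 3/5) ⊗ (x ⊕ 3/5) ⊗ (x ⊕ 3/5) ⊗ (x ⊕ 3/5)
Answer: roots = -8 (mult 1), 3/5 (mult 5)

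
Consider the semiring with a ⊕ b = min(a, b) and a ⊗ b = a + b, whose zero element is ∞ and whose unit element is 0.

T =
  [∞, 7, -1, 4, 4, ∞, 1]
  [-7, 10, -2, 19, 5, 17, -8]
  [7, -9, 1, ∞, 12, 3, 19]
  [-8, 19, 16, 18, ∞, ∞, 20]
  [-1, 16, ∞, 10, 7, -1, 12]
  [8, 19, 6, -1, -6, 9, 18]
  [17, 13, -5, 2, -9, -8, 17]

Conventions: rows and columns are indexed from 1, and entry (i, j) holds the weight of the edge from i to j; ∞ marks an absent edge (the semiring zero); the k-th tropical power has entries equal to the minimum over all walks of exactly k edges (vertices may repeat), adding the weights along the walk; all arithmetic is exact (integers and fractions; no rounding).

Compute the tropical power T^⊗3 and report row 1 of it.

T^⊗2:
  [-4, -10, -4, 3, -8, -7, -1]
  [3, -11, -13, -6, -17, -16, -6]
  [-16, -8, -11, 2, -4, 4, -17]
  [10, -1, -9, -4, -4, 12, -7]
  [2, 6, -2, -2, -7, 4, 0]
  [-9, -3, 7, 4, 1, -7, 6]
  [-10, -14, -4, -9, -14, -10, 3]
T^⊗3:
  [-17, -13, -12, -8, -13, -9, -18]
  [-18, -22, -13, -17, -22, -18, -19]
  [-15, -20, -22, -15, -26, -25, -16]
  [-12, -18, -12, -5, -16, -15, -9]
  [-10, -11, -5, 2, -9, -8, -2]
  [-10, -2, -10, -8, -13, -2, -11]
  [-21, -13, -16, -11, -16, -15, -22]
Answer: row 1 of T^⊗3 = [-17, -13, -12, -8, -13, -9, -18]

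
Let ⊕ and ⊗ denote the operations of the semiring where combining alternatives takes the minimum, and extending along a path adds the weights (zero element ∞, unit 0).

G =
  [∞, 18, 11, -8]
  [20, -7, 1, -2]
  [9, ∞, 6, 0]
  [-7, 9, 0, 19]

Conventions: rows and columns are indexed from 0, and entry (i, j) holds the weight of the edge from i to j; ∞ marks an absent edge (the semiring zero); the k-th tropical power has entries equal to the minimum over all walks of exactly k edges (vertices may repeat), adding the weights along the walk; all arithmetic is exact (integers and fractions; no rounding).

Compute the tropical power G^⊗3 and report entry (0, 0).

G^⊗2:
  [-15, 1, -8, 11]
  [-9, -14, -6, -9]
  [-7, 9, 0, 1]
  [9, 2, 4, -15]
G^⊗3:
  [1, -6, -4, -23]
  [-16, -21, -13, -17]
  [-6, 2, 1, -15]
  [-22, -6, -15, 0]
Key observation: the optimum is the walk 0->3->2->0, with weight (-8) + 0 + 9 = 1.
Optimal value attained by: walk 0->3->2->0.
Answer: (G^⊗3)[0][0] = 1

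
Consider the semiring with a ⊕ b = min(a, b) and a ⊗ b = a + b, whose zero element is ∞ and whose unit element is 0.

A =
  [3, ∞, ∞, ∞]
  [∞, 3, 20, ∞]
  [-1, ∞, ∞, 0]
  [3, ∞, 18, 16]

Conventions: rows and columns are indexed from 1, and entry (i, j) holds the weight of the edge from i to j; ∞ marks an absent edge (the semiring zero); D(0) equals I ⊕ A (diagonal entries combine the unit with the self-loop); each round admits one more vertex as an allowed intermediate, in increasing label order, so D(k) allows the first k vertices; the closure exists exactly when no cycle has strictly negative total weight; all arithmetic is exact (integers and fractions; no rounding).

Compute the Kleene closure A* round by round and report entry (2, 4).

D(0):
  [0, ∞, ∞, ∞]
  [∞, 0, 20, ∞]
  [-1, ∞, 0, 0]
  [3, ∞, 18, 0]
D(1):
  [0, ∞, ∞, ∞]
  [∞, 0, 20, ∞]
  [-1, ∞, 0, 0]
  [3, ∞, 18, 0]
D(2):
  [0, ∞, ∞, ∞]
  [∞, 0, 20, ∞]
  [-1, ∞, 0, 0]
  [3, ∞, 18, 0]
D(3):
  [0, ∞, ∞, ∞]
  [19, 0, 20, 20]
  [-1, ∞, 0, 0]
  [3, ∞, 18, 0]
D(4):
  [0, ∞, ∞, ∞]
  [19, 0, 20, 20]
  [-1, ∞, 0, 0]
  [3, ∞, 18, 0]
Answer: A*[2][4] = 20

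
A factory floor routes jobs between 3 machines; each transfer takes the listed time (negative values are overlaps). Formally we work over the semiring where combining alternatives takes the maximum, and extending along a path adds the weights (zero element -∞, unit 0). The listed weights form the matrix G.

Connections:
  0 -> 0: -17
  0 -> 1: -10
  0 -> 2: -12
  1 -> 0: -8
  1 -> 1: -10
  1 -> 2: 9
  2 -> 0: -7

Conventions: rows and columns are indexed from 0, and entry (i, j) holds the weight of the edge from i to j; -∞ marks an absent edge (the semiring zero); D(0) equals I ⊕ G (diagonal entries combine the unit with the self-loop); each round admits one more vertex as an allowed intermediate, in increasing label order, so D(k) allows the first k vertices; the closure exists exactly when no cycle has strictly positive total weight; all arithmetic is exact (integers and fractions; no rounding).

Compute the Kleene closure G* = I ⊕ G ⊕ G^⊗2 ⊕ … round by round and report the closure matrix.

D(0):
  [0, -10, -12]
  [-8, 0, 9]
  [-7, -∞, 0]
D(1):
  [0, -10, -12]
  [-8, 0, 9]
  [-7, -17, 0]
D(2):
  [0, -10, -1]
  [-8, 0, 9]
  [-7, -17, 0]
D(3):
  [0, -10, -1]
  [2, 0, 9]
  [-7, -17, 0]
Answer: G* = [[0, -10, -1], [2, 0, 9], [-7, -17, 0]]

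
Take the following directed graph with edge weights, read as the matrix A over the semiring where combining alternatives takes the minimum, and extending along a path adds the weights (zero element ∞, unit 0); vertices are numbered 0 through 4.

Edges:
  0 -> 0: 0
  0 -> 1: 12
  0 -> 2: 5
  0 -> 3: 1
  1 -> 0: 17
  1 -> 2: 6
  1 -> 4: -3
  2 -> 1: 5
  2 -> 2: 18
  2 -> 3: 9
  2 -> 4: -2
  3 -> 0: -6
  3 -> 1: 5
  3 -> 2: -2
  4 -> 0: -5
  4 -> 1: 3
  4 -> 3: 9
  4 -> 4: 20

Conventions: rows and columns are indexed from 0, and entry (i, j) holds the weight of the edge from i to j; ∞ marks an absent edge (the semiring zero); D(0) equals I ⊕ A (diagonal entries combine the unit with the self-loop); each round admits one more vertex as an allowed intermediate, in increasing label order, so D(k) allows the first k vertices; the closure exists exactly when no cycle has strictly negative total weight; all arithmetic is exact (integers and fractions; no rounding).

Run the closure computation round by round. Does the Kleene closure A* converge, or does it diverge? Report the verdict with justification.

D(0):
  [0, 12, 5, 1, ∞]
  [17, 0, 6, ∞, -3]
  [∞, 5, 0, 9, -2]
  [-6, 5, -2, 0, ∞]
  [-5, 3, ∞, 9, 0]
Detection: at round 1, diagonal entry (3, 3) turns strictly negative.
Key observation: the cycle 3->0->3 has total weight (-6) + 1, which is strictly negative.
Answer: DIVERGES — negative cycle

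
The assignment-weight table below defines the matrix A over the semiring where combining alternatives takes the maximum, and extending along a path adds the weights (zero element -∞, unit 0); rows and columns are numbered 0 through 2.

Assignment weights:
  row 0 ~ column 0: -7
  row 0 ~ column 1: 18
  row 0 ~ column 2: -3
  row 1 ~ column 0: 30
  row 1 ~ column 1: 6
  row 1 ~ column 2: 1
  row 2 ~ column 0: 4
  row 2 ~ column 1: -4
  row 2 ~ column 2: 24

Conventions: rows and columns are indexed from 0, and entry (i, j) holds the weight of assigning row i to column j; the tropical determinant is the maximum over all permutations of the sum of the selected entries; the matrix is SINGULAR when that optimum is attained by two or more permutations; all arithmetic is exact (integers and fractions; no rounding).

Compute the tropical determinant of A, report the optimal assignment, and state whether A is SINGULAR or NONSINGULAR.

σ = (0, 1, 2): (-7) + 6 + 24 = 23
σ = (0, 2, 1): (-7) + 1 + (-4) = -10
σ = (1, 0, 2): 18 + 30 + 24 = 72
σ = (1, 2, 0): 18 + 1 + 4 = 23
σ = (2, 0, 1): (-3) + 30 + (-4) = 23
σ = (2, 1, 0): (-3) + 6 + 4 = 7
Optimal value attained by: σ = (1, 0, 2).
Answer: det⊕(A) = 72; verdict: NONSINGULAR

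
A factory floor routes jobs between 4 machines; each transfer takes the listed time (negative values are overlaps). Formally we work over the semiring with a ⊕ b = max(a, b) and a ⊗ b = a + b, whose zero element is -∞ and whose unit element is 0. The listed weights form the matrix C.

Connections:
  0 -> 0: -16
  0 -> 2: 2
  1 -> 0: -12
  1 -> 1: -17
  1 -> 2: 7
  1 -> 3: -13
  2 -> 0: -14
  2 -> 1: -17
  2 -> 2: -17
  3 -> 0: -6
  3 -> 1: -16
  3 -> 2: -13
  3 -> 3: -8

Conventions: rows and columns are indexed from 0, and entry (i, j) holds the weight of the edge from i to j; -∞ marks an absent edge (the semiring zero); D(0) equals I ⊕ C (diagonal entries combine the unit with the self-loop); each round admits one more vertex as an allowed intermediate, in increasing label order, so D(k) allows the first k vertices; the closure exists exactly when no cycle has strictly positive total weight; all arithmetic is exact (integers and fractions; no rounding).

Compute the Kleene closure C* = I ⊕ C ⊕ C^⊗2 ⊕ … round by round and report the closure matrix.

D(0):
  [0, -∞, 2, -∞]
  [-12, 0, 7, -13]
  [-14, -17, 0, -∞]
  [-6, -16, -13, 0]
D(1):
  [0, -∞, 2, -∞]
  [-12, 0, 7, -13]
  [-14, -17, 0, -∞]
  [-6, -16, -4, 0]
D(2):
  [0, -∞, 2, -∞]
  [-12, 0, 7, -13]
  [-14, -17, 0, -30]
  [-6, -16, -4, 0]
D(3):
  [0, -15, 2, -28]
  [-7, 0, 7, -13]
  [-14, -17, 0, -30]
  [-6, -16, -4, 0]
D(4):
  [0, -15, 2, -28]
  [-7, 0, 7, -13]
  [-14, -17, 0, -30]
  [-6, -16, -4, 0]
Answer: C* = [[0, -15, 2, -28], [-7, 0, 7, -13], [-14, -17, 0, -30], [-6, -16, -4, 0]]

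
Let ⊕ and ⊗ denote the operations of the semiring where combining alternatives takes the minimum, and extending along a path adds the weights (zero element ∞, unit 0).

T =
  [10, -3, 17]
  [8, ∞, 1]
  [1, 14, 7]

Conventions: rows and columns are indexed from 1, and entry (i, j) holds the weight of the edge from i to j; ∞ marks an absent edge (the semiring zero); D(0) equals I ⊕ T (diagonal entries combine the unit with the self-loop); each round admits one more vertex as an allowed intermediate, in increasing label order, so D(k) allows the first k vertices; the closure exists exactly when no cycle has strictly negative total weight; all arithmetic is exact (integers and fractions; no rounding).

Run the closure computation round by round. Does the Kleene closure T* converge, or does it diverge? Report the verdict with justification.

D(0):
  [0, -3, 17]
  [8, 0, 1]
  [1, 14, 0]
D(1):
  [0, -3, 17]
  [8, 0, 1]
  [1, -2, 0]
Detection: at round 2, diagonal entry (3, 3) turns strictly negative.
Key observation: the cycle 3->1->2->3 has total weight 1 + (-3) + 1, which is strictly negative.
Answer: DIVERGES — negative cycle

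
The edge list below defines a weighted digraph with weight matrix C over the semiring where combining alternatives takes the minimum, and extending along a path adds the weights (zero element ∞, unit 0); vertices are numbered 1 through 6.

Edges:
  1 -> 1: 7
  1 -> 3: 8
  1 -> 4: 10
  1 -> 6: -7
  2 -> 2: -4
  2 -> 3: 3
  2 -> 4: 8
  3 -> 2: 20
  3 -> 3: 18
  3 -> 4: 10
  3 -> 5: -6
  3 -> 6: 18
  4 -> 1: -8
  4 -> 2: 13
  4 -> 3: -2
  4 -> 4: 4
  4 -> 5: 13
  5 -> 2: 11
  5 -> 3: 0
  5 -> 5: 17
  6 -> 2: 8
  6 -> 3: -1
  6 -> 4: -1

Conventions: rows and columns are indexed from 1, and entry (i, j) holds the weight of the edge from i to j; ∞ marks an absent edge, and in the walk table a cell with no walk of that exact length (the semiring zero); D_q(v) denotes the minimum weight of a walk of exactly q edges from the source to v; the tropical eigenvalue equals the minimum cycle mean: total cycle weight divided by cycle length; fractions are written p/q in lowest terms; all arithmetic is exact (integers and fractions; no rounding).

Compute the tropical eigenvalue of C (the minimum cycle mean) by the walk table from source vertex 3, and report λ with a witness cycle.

q=0: [∞, ∞, 0, ∞, ∞, ∞]
q=1: [∞, 20, 18, 10, -6, 18]
q=2: [2, 5, -6, 14, 11, 36]
q=3: [6, 1, 8, 4, -12, -5]
q=4: [-4, -3, -12, -6, 2, -1]
q=5: [-14, -7, -8, -2, -18, -11]
q=6: [-10, -11, -18, -12, -14, -21]
Optimal cycle mean attained by: cycle 1->6->4->1, total (-7) + (-1) + (-8), length 3.
Answer: λ = -16/3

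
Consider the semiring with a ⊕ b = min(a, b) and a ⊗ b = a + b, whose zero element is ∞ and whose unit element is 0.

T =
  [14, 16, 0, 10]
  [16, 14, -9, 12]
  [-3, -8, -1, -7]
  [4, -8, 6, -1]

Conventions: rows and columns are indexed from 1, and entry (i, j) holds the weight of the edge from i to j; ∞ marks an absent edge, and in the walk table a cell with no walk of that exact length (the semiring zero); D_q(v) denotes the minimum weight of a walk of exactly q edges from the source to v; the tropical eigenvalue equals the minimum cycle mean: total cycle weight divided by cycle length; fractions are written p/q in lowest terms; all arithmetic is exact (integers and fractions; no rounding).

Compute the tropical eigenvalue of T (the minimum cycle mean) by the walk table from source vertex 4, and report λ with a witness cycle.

q=0: [∞, ∞, ∞, 0]
q=1: [4, -8, 6, -1]
q=2: [3, -9, -17, -2]
q=3: [-20, -25, -18, -24]
q=4: [-21, -32, -34, -25]
Optimal cycle mean attained by: cycle 2->3->2, total (-9) + (-8), length 2.
Answer: λ = -17/2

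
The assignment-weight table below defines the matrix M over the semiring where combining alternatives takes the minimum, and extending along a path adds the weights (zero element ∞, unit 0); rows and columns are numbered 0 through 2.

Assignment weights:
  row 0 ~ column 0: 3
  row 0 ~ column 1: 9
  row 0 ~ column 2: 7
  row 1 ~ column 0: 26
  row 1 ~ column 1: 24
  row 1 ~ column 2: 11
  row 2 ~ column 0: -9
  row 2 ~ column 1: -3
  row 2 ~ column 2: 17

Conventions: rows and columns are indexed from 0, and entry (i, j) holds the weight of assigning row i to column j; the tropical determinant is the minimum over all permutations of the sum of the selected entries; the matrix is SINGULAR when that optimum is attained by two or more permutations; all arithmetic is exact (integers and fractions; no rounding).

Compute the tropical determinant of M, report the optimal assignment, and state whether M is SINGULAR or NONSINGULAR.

σ = (0, 1, 2): 3 + 24 + 17 = 44
σ = (0, 2, 1): 3 + 11 + (-3) = 11
σ = (1, 0, 2): 9 + 26 + 17 = 52
σ = (1, 2, 0): 9 + 11 + (-9) = 11
σ = (2, 0, 1): 7 + 26 + (-3) = 30
σ = (2, 1, 0): 7 + 24 + (-9) = 22
Optimal value attained by: σ = (0, 2, 1).
Answer: det⊕(M) = 11; verdict: SINGULAR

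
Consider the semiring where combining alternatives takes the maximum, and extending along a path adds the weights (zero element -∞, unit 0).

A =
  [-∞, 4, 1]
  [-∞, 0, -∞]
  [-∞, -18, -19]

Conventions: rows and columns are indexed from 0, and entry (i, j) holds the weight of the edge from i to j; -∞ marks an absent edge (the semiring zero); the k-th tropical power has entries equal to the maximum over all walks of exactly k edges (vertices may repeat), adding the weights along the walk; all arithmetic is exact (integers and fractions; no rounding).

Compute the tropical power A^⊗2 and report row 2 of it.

A^⊗2:
  [-∞, 4, -18]
  [-∞, 0, -∞]
  [-∞, -18, -38]
Answer: row 2 of A^⊗2 = [-∞, -18, -38]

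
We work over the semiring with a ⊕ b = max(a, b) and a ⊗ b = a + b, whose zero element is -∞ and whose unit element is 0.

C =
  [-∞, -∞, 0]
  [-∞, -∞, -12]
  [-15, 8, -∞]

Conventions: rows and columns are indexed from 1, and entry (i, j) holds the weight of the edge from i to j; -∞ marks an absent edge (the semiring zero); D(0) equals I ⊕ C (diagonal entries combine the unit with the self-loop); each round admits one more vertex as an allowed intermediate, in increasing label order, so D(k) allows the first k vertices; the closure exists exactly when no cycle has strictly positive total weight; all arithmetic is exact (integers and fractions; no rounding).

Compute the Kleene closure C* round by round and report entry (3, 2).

D(0):
  [0, -∞, 0]
  [-∞, 0, -12]
  [-15, 8, 0]
D(1):
  [0, -∞, 0]
  [-∞, 0, -12]
  [-15, 8, 0]
D(2):
  [0, -∞, 0]
  [-∞, 0, -12]
  [-15, 8, 0]
D(3):
  [0, 8, 0]
  [-27, 0, -12]
  [-15, 8, 0]
Answer: C*[3][2] = 8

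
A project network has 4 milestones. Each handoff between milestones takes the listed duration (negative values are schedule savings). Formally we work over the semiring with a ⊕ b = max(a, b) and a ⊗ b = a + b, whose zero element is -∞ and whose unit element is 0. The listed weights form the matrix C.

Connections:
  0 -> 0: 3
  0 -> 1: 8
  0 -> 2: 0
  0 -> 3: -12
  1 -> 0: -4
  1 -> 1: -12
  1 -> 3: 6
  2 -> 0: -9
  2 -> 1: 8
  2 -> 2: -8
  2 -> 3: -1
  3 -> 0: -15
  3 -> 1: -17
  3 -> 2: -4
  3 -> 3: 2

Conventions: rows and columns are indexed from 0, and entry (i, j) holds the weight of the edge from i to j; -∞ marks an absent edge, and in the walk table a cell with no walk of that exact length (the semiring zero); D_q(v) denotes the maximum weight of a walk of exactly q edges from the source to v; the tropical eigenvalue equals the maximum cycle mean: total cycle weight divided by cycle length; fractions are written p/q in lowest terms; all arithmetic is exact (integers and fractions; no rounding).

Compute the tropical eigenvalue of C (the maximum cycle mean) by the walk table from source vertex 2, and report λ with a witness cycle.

q=0: [-∞, -∞, 0, -∞]
q=1: [-9, 8, -8, -1]
q=2: [4, 0, -5, 14]
q=3: [7, 12, 10, 16]
q=4: [10, 18, 12, 18]
Optimal cycle mean attained by: cycle 1->3->2->1, total 6 + (-4) + 8, length 3.
Answer: λ = 10/3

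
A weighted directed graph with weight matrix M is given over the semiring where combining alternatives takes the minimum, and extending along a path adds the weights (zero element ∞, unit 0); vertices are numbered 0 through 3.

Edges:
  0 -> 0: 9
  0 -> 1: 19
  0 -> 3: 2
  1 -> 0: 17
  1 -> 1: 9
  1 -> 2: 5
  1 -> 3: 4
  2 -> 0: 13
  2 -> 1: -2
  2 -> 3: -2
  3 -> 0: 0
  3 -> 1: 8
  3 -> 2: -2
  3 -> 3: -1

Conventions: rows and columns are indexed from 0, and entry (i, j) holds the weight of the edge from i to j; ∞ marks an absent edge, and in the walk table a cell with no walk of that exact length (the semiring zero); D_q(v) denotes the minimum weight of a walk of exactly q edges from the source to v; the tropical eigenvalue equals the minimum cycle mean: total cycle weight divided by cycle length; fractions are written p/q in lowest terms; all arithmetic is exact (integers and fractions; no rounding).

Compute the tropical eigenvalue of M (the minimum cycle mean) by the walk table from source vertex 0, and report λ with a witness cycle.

q=0: [0, ∞, ∞, ∞]
q=1: [9, 19, ∞, 2]
q=2: [2, 10, 0, 1]
q=3: [1, -2, -1, -2]
q=4: [-2, -3, -4, -3]
Optimal cycle mean attained by: cycle 2->3->2, total (-2) + (-2), length 2.
Answer: λ = -2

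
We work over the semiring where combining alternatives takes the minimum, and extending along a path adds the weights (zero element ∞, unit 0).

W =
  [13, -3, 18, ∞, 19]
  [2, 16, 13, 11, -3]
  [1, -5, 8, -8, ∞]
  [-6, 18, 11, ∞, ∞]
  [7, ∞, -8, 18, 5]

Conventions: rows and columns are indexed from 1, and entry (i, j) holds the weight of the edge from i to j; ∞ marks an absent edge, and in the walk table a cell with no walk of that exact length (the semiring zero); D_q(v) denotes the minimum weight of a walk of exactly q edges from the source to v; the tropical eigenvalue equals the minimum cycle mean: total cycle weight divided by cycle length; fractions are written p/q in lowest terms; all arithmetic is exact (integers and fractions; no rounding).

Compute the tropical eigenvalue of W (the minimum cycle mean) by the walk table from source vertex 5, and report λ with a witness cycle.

q=0: [∞, ∞, ∞, ∞, 0]
q=1: [7, ∞, -8, 18, 5]
q=2: [-7, -13, -3, -16, 10]
q=3: [-22, -10, -5, -11, -16]
q=4: [-17, -25, -24, -13, -13]
q=5: [-23, -29, -21, -32, -28]
Optimal cycle mean attained by: cycle 1->2->5->3->4->1, total (-3) + (-3) + (-8) + (-8) + (-6), length 5.
Answer: λ = -28/5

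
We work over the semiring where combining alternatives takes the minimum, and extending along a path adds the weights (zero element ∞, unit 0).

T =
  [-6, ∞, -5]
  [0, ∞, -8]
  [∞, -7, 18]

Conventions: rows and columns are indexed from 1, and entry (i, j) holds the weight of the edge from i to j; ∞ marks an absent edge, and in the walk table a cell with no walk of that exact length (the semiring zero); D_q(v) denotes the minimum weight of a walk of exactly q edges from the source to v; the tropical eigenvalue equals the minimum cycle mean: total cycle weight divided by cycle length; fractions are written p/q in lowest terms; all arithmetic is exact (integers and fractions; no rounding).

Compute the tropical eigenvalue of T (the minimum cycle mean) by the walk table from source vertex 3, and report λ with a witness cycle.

q=0: [∞, ∞, 0]
q=1: [∞, -7, 18]
q=2: [-7, 11, -15]
q=3: [-13, -22, -12]
Optimal cycle mean attained by: cycle 2->3->2, total (-8) + (-7), length 2.
Answer: λ = -15/2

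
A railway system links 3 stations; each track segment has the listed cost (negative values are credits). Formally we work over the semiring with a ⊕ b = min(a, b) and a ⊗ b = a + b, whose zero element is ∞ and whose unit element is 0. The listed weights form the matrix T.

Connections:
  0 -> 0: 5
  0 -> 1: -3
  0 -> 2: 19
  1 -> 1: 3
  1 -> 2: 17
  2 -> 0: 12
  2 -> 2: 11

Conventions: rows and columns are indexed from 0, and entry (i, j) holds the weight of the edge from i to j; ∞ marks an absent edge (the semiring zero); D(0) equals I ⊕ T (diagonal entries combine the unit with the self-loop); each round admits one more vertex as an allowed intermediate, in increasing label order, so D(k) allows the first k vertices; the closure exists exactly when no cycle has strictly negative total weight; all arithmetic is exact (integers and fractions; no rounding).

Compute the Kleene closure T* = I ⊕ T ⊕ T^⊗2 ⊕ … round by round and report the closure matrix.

D(0):
  [0, -3, 19]
  [∞, 0, 17]
  [12, ∞, 0]
D(1):
  [0, -3, 19]
  [∞, 0, 17]
  [12, 9, 0]
D(2):
  [0, -3, 14]
  [∞, 0, 17]
  [12, 9, 0]
D(3):
  [0, -3, 14]
  [29, 0, 17]
  [12, 9, 0]
Answer: T* = [[0, -3, 14], [29, 0, 17], [12, 9, 0]]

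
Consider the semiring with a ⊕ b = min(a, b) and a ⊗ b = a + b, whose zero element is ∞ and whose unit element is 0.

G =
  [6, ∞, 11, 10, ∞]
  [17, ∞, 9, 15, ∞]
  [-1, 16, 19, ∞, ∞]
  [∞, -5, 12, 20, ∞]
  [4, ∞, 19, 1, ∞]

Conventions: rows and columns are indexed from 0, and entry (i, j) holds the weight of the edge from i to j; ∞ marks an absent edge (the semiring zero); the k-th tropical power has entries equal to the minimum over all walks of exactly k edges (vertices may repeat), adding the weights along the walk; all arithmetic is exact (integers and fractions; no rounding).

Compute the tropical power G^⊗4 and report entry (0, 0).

G^⊗2:
  [10, 5, 17, 16, ∞]
  [8, 10, 27, 27, ∞]
  [5, 35, 10, 9, ∞]
  [11, 15, 4, 10, ∞]
  [10, -4, 13, 14, ∞]
G^⊗3:
  [16, 11, 14, 20, ∞]
  [14, 22, 19, 18, ∞]
  [9, 4, 16, 15, ∞]
  [3, 5, 22, 21, ∞]
  [12, 9, 5, 11, ∞]
G^⊗4:
  [13, 15, 20, 26, ∞]
  [18, 13, 25, 24, ∞]
  [15, 10, 13, 19, ∞]
  [9, 16, 14, 13, ∞]
  [4, 6, 18, 22, ∞]
Key observation: the optimum is the walk 0->3->1->2->0, with weight 10 + (-5) + 9 + (-1) = 13.
Optimal value attained by: walk 0->3->1->2->0.
Answer: (G^⊗4)[0][0] = 13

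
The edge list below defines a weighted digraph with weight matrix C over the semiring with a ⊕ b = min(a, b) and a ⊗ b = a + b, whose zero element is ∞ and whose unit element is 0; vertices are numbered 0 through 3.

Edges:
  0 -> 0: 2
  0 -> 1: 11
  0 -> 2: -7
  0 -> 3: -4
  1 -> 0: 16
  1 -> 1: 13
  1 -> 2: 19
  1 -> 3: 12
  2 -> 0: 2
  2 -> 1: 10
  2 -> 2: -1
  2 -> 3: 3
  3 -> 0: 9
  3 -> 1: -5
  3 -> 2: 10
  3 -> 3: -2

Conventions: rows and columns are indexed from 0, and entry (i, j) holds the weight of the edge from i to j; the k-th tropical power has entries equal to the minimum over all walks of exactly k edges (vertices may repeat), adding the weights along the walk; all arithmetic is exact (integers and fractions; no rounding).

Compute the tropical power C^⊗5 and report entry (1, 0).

C^⊗2:
  [-5, -9, -8, -6]
  [18, 7, 9, 10]
  [1, -2, -5, -2]
  [7, -7, 2, -4]
C^⊗3:
  [-6, -11, -12, -9]
  [11, 5, 8, 8]
  [-3, -7, -6, -4]
  [4, -9, 0, -6]
C^⊗4:
  [-10, -14, -13, -11]
  [10, 3, 4, 6]
  [-4, -9, -10, -7]
  [2, -11, -3, -8]
C^⊗5:
  [-11, -16, -17, -14]
  [6, 1, 3, 4]
  [-8, -12, -11, -9]
  [-1, -13, -5, -10]
Key observation: the optimum is the walk 1->0->2->0->2->0, with weight 16 + (-7) + 2 + (-7) + 2 = 6.
Optimal value attained by: walk 1->0->2->0->2->0.
Answer: (C^⊗5)[1][0] = 6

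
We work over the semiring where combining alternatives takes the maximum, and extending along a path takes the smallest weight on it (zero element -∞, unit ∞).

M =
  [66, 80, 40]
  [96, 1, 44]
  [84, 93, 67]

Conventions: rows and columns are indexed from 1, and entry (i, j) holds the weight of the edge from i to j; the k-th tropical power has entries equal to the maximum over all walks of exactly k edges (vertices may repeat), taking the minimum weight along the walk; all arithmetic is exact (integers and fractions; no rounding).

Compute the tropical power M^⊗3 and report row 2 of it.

M^⊗2:
  [80, 66, 44]
  [66, 80, 44]
  [93, 80, 67]
M^⊗3:
  [66, 80, 44]
  [80, 66, 44]
  [80, 80, 67]
Answer: row 2 of M^⊗3 = [80, 66, 44]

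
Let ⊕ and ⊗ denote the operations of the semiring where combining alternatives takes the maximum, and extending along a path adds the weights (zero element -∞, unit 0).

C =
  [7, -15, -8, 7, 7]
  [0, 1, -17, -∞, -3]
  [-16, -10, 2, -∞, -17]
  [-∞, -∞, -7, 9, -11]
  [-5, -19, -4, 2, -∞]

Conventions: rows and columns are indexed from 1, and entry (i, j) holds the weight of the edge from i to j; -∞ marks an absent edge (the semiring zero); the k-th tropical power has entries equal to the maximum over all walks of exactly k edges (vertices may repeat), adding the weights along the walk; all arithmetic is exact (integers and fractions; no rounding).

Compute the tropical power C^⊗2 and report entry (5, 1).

C^⊗2:
  [14, -8, 3, 16, 14]
  [7, 2, -7, 7, 7]
  [-9, -8, 4, -9, -9]
  [-16, -17, 2, 18, -2]
  [2, -14, -2, 11, 2]
Key observation: the optimum is the walk 5->1->1, with weight (-5) + 7 = 2.
Optimal value attained by: walk 5->1->1.
Answer: (C^⊗2)[5][1] = 2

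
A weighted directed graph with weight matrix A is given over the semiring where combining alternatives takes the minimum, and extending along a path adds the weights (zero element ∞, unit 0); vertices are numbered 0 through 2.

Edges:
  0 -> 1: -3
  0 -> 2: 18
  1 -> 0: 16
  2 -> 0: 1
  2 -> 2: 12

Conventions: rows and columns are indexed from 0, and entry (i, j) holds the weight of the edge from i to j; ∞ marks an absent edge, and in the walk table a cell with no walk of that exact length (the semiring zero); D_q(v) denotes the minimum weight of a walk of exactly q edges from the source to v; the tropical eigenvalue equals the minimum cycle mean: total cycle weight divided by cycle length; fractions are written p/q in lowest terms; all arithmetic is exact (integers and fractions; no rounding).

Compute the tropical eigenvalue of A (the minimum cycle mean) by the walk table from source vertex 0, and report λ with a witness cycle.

q=0: [0, ∞, ∞]
q=1: [∞, -3, 18]
q=2: [13, ∞, 30]
q=3: [31, 10, 31]
Optimal cycle mean attained by: cycle 0->1->0, total (-3) + 16, length 2.
Answer: λ = 13/2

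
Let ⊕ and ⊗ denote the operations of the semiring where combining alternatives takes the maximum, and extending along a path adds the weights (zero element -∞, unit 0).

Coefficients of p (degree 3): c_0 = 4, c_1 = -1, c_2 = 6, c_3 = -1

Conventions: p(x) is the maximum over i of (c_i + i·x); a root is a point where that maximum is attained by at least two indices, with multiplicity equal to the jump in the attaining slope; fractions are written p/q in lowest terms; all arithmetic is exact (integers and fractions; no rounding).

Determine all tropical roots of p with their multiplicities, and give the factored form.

hull edge (i=0, c=4) to (i=2, c=6): slope 1, span 2
hull edge (i=2, c=6) to (i=3, c=-1): slope -7, span 1
Factored form: p(x) = -1 ⊗ (x ⊕ (-1)) ⊗ (x ⊕ (-1)) ⊗ (x ⊕ 7)
Answer: roots = -1 (mult 2), 7 (mult 1)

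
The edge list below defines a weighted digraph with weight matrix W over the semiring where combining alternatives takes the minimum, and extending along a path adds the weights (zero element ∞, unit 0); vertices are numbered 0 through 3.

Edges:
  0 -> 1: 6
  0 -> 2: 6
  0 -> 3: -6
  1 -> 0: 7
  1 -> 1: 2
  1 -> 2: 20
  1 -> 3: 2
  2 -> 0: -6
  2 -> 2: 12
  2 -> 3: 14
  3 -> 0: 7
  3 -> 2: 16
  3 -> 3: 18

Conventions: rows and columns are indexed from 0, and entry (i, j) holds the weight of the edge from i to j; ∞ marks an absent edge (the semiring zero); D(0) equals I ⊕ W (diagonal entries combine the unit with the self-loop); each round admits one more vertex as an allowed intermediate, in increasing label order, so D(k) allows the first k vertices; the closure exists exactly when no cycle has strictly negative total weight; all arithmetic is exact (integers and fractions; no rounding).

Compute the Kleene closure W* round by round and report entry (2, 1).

D(0):
  [0, 6, 6, -6]
  [7, 0, 20, 2]
  [-6, ∞, 0, 14]
  [7, ∞, 16, 0]
D(1):
  [0, 6, 6, -6]
  [7, 0, 13, 1]
  [-6, 0, 0, -12]
  [7, 13, 13, 0]
D(2):
  [0, 6, 6, -6]
  [7, 0, 13, 1]
  [-6, 0, 0, -12]
  [7, 13, 13, 0]
D(3):
  [0, 6, 6, -6]
  [7, 0, 13, 1]
  [-6, 0, 0, -12]
  [7, 13, 13, 0]
D(4):
  [0, 6, 6, -6]
  [7, 0, 13, 1]
  [-6, 0, 0, -12]
  [7, 13, 13, 0]
Answer: W*[2][1] = 0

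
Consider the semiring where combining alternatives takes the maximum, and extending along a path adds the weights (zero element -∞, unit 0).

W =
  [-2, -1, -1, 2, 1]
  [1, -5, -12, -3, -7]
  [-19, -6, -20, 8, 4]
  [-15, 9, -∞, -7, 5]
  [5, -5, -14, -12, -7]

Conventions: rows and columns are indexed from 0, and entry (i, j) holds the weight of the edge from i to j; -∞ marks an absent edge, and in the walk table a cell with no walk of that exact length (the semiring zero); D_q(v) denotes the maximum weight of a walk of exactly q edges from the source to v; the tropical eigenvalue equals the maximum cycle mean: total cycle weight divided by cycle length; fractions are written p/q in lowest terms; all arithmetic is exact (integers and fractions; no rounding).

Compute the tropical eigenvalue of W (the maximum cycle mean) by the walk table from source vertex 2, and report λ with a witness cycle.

q=0: [-∞, -∞, 0, -∞, -∞]
q=1: [-19, -6, -20, 8, 4]
q=2: [9, 17, -10, 1, 13]
q=3: [18, 12, 8, 14, 10]
q=4: [16, 23, 17, 20, 19]
q=5: [24, 29, 15, 25, 25]
Optimal cycle mean attained by: cycle 0->2->3->1->0, total (-1) + 8 + 9 + 1, length 4.
Answer: λ = 17/4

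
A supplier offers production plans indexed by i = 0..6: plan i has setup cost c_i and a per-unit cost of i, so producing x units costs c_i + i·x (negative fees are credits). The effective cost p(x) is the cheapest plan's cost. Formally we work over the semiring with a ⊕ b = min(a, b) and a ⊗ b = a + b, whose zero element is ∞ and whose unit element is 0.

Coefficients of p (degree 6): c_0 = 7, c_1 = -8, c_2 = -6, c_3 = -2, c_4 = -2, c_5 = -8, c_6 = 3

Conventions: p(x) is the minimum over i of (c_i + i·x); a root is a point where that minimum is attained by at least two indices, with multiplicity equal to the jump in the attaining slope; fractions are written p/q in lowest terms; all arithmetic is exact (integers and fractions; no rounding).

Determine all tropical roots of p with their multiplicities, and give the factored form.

hull edge (i=0, c=7) to (i=1, c=-8): slope -15, span 1
hull edge (i=1, c=-8) to (i=5, c=-8): slope 0, span 4
hull edge (i=5, c=-8) to (i=6, c=3): slope 11, span 1
Factored form: p(x) = 3 ⊗ (x ⊕ (-11)) ⊗ (x ⊕ 0) ⊗ (x ⊕ 0) ⊗ (x ⊕ 0) ⊗ (x ⊕ 0) ⊗ (x ⊕ 15)
Answer: roots = -11 (mult 1), 0 (mult 4), 15 (mult 1)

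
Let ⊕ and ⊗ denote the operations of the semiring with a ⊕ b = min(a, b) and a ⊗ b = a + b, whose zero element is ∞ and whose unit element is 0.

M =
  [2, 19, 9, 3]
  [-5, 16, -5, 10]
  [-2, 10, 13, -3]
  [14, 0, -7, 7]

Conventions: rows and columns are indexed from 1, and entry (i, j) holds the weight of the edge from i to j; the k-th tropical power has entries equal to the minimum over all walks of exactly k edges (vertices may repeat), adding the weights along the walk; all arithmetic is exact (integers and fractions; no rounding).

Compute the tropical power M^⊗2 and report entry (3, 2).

M^⊗2:
  [4, 3, -4, 5]
  [-7, 5, 3, -8]
  [0, -3, -10, 1]
  [-9, 3, -5, -10]
Key observation: the optimum is the walk 3->4->2, with weight (-3) + 0 = -3.
Optimal value attained by: walk 3->4->2.
Answer: (M^⊗2)[3][2] = -3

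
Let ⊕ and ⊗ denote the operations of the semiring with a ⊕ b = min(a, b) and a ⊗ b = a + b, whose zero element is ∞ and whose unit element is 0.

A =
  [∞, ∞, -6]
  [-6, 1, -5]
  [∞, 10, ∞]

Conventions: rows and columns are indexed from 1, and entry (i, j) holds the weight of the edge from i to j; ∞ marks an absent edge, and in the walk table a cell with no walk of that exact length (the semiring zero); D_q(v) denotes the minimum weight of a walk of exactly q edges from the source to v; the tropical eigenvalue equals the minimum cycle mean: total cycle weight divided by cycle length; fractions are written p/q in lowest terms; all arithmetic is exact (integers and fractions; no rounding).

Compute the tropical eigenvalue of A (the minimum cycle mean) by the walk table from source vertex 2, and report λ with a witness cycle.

q=0: [∞, 0, ∞]
q=1: [-6, 1, -5]
q=2: [-5, 2, -12]
q=3: [-4, -2, -11]
Optimal cycle mean attained by: cycle 1->3->2->1, total (-6) + 10 + (-6), length 3.
Answer: λ = -2/3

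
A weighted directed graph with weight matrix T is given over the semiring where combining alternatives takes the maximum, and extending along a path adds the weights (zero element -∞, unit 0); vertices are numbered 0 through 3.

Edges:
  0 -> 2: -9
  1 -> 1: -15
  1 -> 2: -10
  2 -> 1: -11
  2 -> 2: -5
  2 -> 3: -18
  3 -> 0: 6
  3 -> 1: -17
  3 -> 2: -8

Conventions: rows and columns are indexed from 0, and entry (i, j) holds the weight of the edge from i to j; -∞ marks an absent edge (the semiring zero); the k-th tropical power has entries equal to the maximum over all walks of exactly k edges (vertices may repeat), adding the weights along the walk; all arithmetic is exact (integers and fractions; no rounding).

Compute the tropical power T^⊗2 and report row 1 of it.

T^⊗2:
  [-∞, -20, -14, -27]
  [-∞, -21, -15, -28]
  [-12, -16, -10, -23]
  [-∞, -19, -3, -26]
Answer: row 1 of T^⊗2 = [-∞, -21, -15, -28]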